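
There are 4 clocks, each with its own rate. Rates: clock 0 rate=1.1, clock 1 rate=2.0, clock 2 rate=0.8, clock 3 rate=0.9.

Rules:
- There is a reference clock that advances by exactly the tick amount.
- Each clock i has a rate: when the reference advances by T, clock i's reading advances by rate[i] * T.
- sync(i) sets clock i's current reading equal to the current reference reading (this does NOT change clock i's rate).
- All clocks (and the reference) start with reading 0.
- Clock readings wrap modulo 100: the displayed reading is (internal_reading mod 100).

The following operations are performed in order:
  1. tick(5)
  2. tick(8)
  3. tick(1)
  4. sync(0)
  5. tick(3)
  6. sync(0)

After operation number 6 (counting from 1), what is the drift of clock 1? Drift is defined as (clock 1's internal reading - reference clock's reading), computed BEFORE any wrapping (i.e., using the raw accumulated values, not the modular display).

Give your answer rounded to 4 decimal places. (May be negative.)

Answer: 17.0000

Derivation:
After op 1 tick(5): ref=5.0000 raw=[5.5000 10.0000 4.0000 4.5000]
After op 2 tick(8): ref=13.0000 raw=[14.3000 26.0000 10.4000 11.7000]
After op 3 tick(1): ref=14.0000 raw=[15.4000 28.0000 11.2000 12.6000]
After op 4 sync(0): ref=14.0000 raw=[14.0000 28.0000 11.2000 12.6000]
After op 5 tick(3): ref=17.0000 raw=[17.3000 34.0000 13.6000 15.3000]
After op 6 sync(0): ref=17.0000 raw=[17.0000 34.0000 13.6000 15.3000]
Drift of clock 1 after op 6: 34.0000 - 17.0000 = 17.0000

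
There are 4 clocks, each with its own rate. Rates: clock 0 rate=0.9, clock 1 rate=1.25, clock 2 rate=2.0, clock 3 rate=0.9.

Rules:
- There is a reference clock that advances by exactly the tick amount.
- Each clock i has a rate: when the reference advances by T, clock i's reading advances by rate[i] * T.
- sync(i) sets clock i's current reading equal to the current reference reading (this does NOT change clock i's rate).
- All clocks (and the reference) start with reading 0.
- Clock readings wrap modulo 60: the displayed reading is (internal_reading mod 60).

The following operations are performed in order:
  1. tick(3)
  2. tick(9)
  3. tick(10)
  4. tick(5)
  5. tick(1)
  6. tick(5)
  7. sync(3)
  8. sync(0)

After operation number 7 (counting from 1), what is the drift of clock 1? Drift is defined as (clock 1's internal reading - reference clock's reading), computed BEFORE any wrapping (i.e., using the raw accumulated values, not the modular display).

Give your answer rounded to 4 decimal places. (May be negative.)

Answer: 8.2500

Derivation:
After op 1 tick(3): ref=3.0000 raw=[2.7000 3.7500 6.0000 2.7000]
After op 2 tick(9): ref=12.0000 raw=[10.8000 15.0000 24.0000 10.8000]
After op 3 tick(10): ref=22.0000 raw=[19.8000 27.5000 44.0000 19.8000]
After op 4 tick(5): ref=27.0000 raw=[24.3000 33.7500 54.0000 24.3000]
After op 5 tick(1): ref=28.0000 raw=[25.2000 35.0000 56.0000 25.2000]
After op 6 tick(5): ref=33.0000 raw=[29.7000 41.2500 66.0000 29.7000]
After op 7 sync(3): ref=33.0000 raw=[29.7000 41.2500 66.0000 33.0000]
Drift of clock 1 after op 7: 41.2500 - 33.0000 = 8.2500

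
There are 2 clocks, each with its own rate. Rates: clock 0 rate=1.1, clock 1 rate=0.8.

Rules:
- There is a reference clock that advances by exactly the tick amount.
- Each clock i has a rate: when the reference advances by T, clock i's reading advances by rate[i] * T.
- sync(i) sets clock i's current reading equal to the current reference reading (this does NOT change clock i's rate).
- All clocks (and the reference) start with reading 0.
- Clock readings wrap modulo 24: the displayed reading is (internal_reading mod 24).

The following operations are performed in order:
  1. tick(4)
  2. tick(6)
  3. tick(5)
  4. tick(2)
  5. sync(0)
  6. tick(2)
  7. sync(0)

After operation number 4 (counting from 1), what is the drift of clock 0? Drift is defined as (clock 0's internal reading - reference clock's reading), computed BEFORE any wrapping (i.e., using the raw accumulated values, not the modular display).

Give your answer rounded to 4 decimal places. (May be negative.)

After op 1 tick(4): ref=4.0000 raw=[4.4000 3.2000]
After op 2 tick(6): ref=10.0000 raw=[11.0000 8.0000]
After op 3 tick(5): ref=15.0000 raw=[16.5000 12.0000]
After op 4 tick(2): ref=17.0000 raw=[18.7000 13.6000]
Drift of clock 0 after op 4: 18.7000 - 17.0000 = 1.7000

Answer: 1.7000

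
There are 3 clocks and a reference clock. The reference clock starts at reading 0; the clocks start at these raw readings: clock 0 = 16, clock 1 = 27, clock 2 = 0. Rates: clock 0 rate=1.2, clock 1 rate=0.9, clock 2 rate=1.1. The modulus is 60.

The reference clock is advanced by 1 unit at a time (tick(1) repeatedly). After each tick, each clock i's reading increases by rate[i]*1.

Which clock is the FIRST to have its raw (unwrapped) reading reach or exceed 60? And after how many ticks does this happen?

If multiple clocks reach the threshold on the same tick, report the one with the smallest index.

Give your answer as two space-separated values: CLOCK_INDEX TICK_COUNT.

clock 0: start=16, rate=1.2, needs 60-16 = 44; ticks = ceil(44/1.2) = ceil(36.6667) = 37; reading at tick 37 = 16 + 1.2*37 = 60.4000
clock 1: start=27, rate=0.9, needs 60-27 = 33; ticks = ceil(33/0.9) = ceil(36.6667) = 37; reading at tick 37 = 27 + 0.9*37 = 60.3000
clock 2: start=0, rate=1.1, needs 60-0 = 60; ticks = ceil(60/1.1) = ceil(54.5455) = 55; reading at tick 55 = 0 + 1.1*55 = 60.5000
Minimum tick count = 37; winners = [0, 1]; smallest index = 0

Answer: 0 37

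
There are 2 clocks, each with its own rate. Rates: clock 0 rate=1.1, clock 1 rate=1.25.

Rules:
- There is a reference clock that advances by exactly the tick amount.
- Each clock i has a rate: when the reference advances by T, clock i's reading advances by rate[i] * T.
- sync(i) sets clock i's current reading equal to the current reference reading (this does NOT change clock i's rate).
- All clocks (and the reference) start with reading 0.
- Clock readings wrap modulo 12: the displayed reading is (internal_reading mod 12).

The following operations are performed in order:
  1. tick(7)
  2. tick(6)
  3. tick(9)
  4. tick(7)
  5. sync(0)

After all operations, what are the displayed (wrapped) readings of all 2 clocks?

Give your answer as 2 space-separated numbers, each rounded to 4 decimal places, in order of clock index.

After op 1 tick(7): ref=7.0000 raw=[7.7000 8.7500]
After op 2 tick(6): ref=13.0000 raw=[14.3000 16.2500]
After op 3 tick(9): ref=22.0000 raw=[24.2000 27.5000]
After op 4 tick(7): ref=29.0000 raw=[31.9000 36.2500]
After op 5 sync(0): ref=29.0000 raw=[29.0000 36.2500]
Wrap final raw readings (mod 12): 29.0000 mod 12 = 5.0000; 36.2500 mod 12 = 0.2500

Answer: 5.0000 0.2500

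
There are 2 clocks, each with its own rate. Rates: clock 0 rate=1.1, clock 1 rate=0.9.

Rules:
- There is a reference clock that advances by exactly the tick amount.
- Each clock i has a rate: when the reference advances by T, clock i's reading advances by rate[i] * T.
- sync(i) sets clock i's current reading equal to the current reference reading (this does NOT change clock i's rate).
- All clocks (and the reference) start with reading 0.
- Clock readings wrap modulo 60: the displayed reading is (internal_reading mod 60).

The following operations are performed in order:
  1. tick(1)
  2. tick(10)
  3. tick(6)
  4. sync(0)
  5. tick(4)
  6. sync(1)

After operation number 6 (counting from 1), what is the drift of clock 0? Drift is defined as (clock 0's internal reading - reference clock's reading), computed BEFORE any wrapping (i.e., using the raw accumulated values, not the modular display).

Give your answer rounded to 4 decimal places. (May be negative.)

After op 1 tick(1): ref=1.0000 raw=[1.1000 0.9000]
After op 2 tick(10): ref=11.0000 raw=[12.1000 9.9000]
After op 3 tick(6): ref=17.0000 raw=[18.7000 15.3000]
After op 4 sync(0): ref=17.0000 raw=[17.0000 15.3000]
After op 5 tick(4): ref=21.0000 raw=[21.4000 18.9000]
After op 6 sync(1): ref=21.0000 raw=[21.4000 21.0000]
Drift of clock 0 after op 6: 21.4000 - 21.0000 = 0.4000

Answer: 0.4000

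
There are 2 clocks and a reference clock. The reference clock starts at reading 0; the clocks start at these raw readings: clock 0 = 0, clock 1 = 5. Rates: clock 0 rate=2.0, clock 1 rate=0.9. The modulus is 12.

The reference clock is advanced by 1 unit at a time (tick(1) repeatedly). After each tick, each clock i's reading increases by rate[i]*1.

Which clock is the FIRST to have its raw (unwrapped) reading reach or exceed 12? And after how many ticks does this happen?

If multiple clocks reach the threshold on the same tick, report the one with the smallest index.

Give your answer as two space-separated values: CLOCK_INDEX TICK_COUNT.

Answer: 0 6

Derivation:
clock 0: start=0, rate=2.0, needs 12-0 = 12; ticks = ceil(12/2.0) = ceil(6.0000) = 6; reading at tick 6 = 0 + 2.0*6 = 12.0000
clock 1: start=5, rate=0.9, needs 12-5 = 7; ticks = ceil(7/0.9) = ceil(7.7778) = 8; reading at tick 8 = 5 + 0.9*8 = 12.2000
Minimum tick count = 6; winners = [0]; smallest index = 0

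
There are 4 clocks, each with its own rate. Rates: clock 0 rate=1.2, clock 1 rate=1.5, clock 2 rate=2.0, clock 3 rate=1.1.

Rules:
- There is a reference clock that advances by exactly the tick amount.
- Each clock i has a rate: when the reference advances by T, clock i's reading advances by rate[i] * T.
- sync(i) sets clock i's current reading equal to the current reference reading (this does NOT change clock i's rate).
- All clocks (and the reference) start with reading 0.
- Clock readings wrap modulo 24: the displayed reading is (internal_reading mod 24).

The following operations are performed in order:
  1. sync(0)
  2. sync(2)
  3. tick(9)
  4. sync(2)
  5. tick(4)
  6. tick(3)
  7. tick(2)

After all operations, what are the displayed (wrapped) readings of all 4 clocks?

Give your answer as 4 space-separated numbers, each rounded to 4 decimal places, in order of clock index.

After op 1 sync(0): ref=0.0000 raw=[0.0000 0.0000 0.0000 0.0000]
After op 2 sync(2): ref=0.0000 raw=[0.0000 0.0000 0.0000 0.0000]
After op 3 tick(9): ref=9.0000 raw=[10.8000 13.5000 18.0000 9.9000]
After op 4 sync(2): ref=9.0000 raw=[10.8000 13.5000 9.0000 9.9000]
After op 5 tick(4): ref=13.0000 raw=[15.6000 19.5000 17.0000 14.3000]
After op 6 tick(3): ref=16.0000 raw=[19.2000 24.0000 23.0000 17.6000]
After op 7 tick(2): ref=18.0000 raw=[21.6000 27.0000 27.0000 19.8000]
Wrap final raw readings (mod 24): 21.6000 mod 24 = 21.6000; 27.0000 mod 24 = 3.0000; 27.0000 mod 24 = 3.0000; 19.8000 mod 24 = 19.8000

Answer: 21.6000 3.0000 3.0000 19.8000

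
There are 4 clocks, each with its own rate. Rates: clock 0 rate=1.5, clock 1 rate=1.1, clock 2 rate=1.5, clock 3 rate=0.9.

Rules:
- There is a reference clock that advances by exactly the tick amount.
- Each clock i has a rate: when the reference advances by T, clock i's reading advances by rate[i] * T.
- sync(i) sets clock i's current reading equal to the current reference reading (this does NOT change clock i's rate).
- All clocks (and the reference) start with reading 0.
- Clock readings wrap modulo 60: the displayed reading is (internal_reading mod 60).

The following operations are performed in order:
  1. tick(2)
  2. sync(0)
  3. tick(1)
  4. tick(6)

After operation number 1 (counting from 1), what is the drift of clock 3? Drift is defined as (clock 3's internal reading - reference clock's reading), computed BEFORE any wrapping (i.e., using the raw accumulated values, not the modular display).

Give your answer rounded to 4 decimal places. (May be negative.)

Answer: -0.2000

Derivation:
After op 1 tick(2): ref=2.0000 raw=[3.0000 2.2000 3.0000 1.8000]
Drift of clock 3 after op 1: 1.8000 - 2.0000 = -0.2000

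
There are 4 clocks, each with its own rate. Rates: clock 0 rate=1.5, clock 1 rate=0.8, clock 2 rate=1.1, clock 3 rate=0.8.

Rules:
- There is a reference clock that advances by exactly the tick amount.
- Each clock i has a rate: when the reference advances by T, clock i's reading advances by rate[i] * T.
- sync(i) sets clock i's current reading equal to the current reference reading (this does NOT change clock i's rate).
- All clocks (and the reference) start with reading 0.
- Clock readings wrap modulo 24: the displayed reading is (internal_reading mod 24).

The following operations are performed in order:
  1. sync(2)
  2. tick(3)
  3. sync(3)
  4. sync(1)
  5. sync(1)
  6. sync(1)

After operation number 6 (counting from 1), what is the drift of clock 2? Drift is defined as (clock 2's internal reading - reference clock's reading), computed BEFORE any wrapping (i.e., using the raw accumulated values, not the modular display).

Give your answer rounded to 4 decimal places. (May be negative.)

Answer: 0.3000

Derivation:
After op 1 sync(2): ref=0.0000 raw=[0.0000 0.0000 0.0000 0.0000]
After op 2 tick(3): ref=3.0000 raw=[4.5000 2.4000 3.3000 2.4000]
After op 3 sync(3): ref=3.0000 raw=[4.5000 2.4000 3.3000 3.0000]
After op 4 sync(1): ref=3.0000 raw=[4.5000 3.0000 3.3000 3.0000]
After op 5 sync(1): ref=3.0000 raw=[4.5000 3.0000 3.3000 3.0000]
After op 6 sync(1): ref=3.0000 raw=[4.5000 3.0000 3.3000 3.0000]
Drift of clock 2 after op 6: 3.3000 - 3.0000 = 0.3000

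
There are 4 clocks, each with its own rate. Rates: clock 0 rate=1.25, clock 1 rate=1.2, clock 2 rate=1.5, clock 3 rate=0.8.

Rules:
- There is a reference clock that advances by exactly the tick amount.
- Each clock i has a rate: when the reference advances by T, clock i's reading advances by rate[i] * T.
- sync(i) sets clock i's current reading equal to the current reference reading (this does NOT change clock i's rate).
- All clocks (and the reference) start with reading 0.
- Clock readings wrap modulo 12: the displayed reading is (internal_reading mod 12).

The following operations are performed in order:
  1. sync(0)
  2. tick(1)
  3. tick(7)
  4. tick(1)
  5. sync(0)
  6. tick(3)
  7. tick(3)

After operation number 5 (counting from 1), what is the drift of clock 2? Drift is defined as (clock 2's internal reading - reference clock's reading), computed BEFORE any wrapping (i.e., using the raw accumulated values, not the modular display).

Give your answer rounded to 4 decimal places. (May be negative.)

After op 1 sync(0): ref=0.0000 raw=[0.0000 0.0000 0.0000 0.0000]
After op 2 tick(1): ref=1.0000 raw=[1.2500 1.2000 1.5000 0.8000]
After op 3 tick(7): ref=8.0000 raw=[10.0000 9.6000 12.0000 6.4000]
After op 4 tick(1): ref=9.0000 raw=[11.2500 10.8000 13.5000 7.2000]
After op 5 sync(0): ref=9.0000 raw=[9.0000 10.8000 13.5000 7.2000]
Drift of clock 2 after op 5: 13.5000 - 9.0000 = 4.5000

Answer: 4.5000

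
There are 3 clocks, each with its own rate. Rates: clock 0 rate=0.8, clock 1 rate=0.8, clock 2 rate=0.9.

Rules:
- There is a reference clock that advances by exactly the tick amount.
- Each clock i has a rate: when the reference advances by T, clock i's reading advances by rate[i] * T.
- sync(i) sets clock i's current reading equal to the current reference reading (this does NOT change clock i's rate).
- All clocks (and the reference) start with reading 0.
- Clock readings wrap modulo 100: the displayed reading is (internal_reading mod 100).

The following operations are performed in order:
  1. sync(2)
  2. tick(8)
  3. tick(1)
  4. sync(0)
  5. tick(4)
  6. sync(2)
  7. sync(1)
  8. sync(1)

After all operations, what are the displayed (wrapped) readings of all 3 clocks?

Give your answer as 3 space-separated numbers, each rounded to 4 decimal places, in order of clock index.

After op 1 sync(2): ref=0.0000 raw=[0.0000 0.0000 0.0000]
After op 2 tick(8): ref=8.0000 raw=[6.4000 6.4000 7.2000]
After op 3 tick(1): ref=9.0000 raw=[7.2000 7.2000 8.1000]
After op 4 sync(0): ref=9.0000 raw=[9.0000 7.2000 8.1000]
After op 5 tick(4): ref=13.0000 raw=[12.2000 10.4000 11.7000]
After op 6 sync(2): ref=13.0000 raw=[12.2000 10.4000 13.0000]
After op 7 sync(1): ref=13.0000 raw=[12.2000 13.0000 13.0000]
After op 8 sync(1): ref=13.0000 raw=[12.2000 13.0000 13.0000]
Wrap final raw readings (mod 100): 12.2000 mod 100 = 12.2000; 13.0000 mod 100 = 13.0000; 13.0000 mod 100 = 13.0000

Answer: 12.2000 13.0000 13.0000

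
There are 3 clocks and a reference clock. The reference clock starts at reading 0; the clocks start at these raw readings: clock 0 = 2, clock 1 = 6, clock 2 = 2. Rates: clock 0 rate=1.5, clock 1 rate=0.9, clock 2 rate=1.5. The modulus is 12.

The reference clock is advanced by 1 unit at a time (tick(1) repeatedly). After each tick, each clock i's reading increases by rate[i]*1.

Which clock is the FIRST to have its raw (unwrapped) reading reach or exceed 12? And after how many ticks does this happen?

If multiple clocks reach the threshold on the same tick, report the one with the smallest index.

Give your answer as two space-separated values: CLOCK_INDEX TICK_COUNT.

clock 0: start=2, rate=1.5, needs 12-2 = 10; ticks = ceil(10/1.5) = ceil(6.6667) = 7; reading at tick 7 = 2 + 1.5*7 = 12.5000
clock 1: start=6, rate=0.9, needs 12-6 = 6; ticks = ceil(6/0.9) = ceil(6.6667) = 7; reading at tick 7 = 6 + 0.9*7 = 12.3000
clock 2: start=2, rate=1.5, needs 12-2 = 10; ticks = ceil(10/1.5) = ceil(6.6667) = 7; reading at tick 7 = 2 + 1.5*7 = 12.5000
Minimum tick count = 7; winners = [0, 1, 2]; smallest index = 0

Answer: 0 7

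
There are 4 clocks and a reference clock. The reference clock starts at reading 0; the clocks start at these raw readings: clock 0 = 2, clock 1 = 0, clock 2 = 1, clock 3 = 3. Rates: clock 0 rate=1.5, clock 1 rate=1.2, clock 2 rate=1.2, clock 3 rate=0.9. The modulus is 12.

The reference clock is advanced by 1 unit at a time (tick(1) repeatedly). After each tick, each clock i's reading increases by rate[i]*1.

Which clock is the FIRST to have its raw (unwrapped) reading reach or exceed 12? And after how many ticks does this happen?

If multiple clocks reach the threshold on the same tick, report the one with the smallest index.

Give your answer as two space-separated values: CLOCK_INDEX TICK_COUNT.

clock 0: start=2, rate=1.5, needs 12-2 = 10; ticks = ceil(10/1.5) = ceil(6.6667) = 7; reading at tick 7 = 2 + 1.5*7 = 12.5000
clock 1: start=0, rate=1.2, needs 12-0 = 12; ticks = ceil(12/1.2) = ceil(10.0000) = 10; reading at tick 10 = 0 + 1.2*10 = 12.0000
clock 2: start=1, rate=1.2, needs 12-1 = 11; ticks = ceil(11/1.2) = ceil(9.1667) = 10; reading at tick 10 = 1 + 1.2*10 = 13.0000
clock 3: start=3, rate=0.9, needs 12-3 = 9; ticks = ceil(9/0.9) = ceil(10.0000) = 10; reading at tick 10 = 3 + 0.9*10 = 12.0000
Minimum tick count = 7; winners = [0]; smallest index = 0

Answer: 0 7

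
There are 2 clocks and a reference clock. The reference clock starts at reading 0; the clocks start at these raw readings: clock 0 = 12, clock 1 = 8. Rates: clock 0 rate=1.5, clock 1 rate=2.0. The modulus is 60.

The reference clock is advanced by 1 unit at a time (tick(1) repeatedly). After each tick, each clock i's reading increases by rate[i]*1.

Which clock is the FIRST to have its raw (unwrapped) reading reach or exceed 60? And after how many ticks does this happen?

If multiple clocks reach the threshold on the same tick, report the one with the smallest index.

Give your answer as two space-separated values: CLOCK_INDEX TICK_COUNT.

clock 0: start=12, rate=1.5, needs 60-12 = 48; ticks = ceil(48/1.5) = ceil(32.0000) = 32; reading at tick 32 = 12 + 1.5*32 = 60.0000
clock 1: start=8, rate=2.0, needs 60-8 = 52; ticks = ceil(52/2.0) = ceil(26.0000) = 26; reading at tick 26 = 8 + 2.0*26 = 60.0000
Minimum tick count = 26; winners = [1]; smallest index = 1

Answer: 1 26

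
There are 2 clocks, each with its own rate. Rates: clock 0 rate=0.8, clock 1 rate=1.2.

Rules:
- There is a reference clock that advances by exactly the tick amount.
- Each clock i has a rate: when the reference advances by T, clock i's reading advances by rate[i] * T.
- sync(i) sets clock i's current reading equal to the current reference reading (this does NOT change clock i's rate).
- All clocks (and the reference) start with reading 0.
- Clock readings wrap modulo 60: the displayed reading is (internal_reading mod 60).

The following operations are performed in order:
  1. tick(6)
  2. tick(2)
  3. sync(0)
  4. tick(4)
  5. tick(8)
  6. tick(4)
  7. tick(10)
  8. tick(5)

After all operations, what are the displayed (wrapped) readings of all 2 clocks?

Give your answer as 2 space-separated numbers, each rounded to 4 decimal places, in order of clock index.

After op 1 tick(6): ref=6.0000 raw=[4.8000 7.2000]
After op 2 tick(2): ref=8.0000 raw=[6.4000 9.6000]
After op 3 sync(0): ref=8.0000 raw=[8.0000 9.6000]
After op 4 tick(4): ref=12.0000 raw=[11.2000 14.4000]
After op 5 tick(8): ref=20.0000 raw=[17.6000 24.0000]
After op 6 tick(4): ref=24.0000 raw=[20.8000 28.8000]
After op 7 tick(10): ref=34.0000 raw=[28.8000 40.8000]
After op 8 tick(5): ref=39.0000 raw=[32.8000 46.8000]
Wrap final raw readings (mod 60): 32.8000 mod 60 = 32.8000; 46.8000 mod 60 = 46.8000

Answer: 32.8000 46.8000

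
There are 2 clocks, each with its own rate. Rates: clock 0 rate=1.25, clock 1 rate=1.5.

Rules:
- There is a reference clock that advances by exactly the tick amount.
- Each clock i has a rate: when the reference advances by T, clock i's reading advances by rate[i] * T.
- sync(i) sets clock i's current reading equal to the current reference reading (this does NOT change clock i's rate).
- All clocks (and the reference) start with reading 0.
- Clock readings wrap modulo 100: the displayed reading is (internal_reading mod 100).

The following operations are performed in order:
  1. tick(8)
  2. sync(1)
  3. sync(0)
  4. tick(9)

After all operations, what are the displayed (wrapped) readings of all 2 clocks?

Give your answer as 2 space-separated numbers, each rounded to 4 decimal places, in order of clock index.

Answer: 19.2500 21.5000

Derivation:
After op 1 tick(8): ref=8.0000 raw=[10.0000 12.0000]
After op 2 sync(1): ref=8.0000 raw=[10.0000 8.0000]
After op 3 sync(0): ref=8.0000 raw=[8.0000 8.0000]
After op 4 tick(9): ref=17.0000 raw=[19.2500 21.5000]
Wrap final raw readings (mod 100): 19.2500 mod 100 = 19.2500; 21.5000 mod 100 = 21.5000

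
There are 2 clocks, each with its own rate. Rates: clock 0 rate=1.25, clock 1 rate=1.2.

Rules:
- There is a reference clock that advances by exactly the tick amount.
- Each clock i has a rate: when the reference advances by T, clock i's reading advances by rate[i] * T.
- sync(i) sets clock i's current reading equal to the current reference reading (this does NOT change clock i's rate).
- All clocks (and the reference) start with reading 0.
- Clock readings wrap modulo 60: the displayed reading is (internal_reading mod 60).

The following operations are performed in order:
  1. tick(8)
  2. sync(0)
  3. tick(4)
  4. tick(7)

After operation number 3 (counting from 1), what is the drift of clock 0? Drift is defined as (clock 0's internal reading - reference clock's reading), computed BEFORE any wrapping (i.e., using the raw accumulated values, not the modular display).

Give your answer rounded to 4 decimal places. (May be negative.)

Answer: 1.0000

Derivation:
After op 1 tick(8): ref=8.0000 raw=[10.0000 9.6000]
After op 2 sync(0): ref=8.0000 raw=[8.0000 9.6000]
After op 3 tick(4): ref=12.0000 raw=[13.0000 14.4000]
Drift of clock 0 after op 3: 13.0000 - 12.0000 = 1.0000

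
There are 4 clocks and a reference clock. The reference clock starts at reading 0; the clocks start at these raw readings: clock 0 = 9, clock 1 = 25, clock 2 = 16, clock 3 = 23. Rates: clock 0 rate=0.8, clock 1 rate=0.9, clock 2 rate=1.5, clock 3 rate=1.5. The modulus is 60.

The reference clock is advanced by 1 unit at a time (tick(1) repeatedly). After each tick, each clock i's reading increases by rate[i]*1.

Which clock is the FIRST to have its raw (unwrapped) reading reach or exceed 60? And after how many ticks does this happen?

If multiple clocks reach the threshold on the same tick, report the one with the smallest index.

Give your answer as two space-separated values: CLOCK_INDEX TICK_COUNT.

clock 0: start=9, rate=0.8, needs 60-9 = 51; ticks = ceil(51/0.8) = ceil(63.7500) = 64; reading at tick 64 = 9 + 0.8*64 = 60.2000
clock 1: start=25, rate=0.9, needs 60-25 = 35; ticks = ceil(35/0.9) = ceil(38.8889) = 39; reading at tick 39 = 25 + 0.9*39 = 60.1000
clock 2: start=16, rate=1.5, needs 60-16 = 44; ticks = ceil(44/1.5) = ceil(29.3333) = 30; reading at tick 30 = 16 + 1.5*30 = 61.0000
clock 3: start=23, rate=1.5, needs 60-23 = 37; ticks = ceil(37/1.5) = ceil(24.6667) = 25; reading at tick 25 = 23 + 1.5*25 = 60.5000
Minimum tick count = 25; winners = [3]; smallest index = 3

Answer: 3 25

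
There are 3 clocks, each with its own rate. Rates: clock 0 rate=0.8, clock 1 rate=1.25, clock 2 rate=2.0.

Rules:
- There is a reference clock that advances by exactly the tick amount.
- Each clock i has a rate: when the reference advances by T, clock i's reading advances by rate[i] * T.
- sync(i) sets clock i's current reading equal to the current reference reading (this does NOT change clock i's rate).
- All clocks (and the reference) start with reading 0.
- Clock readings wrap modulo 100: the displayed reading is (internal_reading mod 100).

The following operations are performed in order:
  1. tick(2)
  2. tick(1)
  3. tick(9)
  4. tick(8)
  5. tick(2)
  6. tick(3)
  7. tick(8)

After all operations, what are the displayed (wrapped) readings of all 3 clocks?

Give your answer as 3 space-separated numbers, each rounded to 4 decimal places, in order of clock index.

Answer: 26.4000 41.2500 66.0000

Derivation:
After op 1 tick(2): ref=2.0000 raw=[1.6000 2.5000 4.0000]
After op 2 tick(1): ref=3.0000 raw=[2.4000 3.7500 6.0000]
After op 3 tick(9): ref=12.0000 raw=[9.6000 15.0000 24.0000]
After op 4 tick(8): ref=20.0000 raw=[16.0000 25.0000 40.0000]
After op 5 tick(2): ref=22.0000 raw=[17.6000 27.5000 44.0000]
After op 6 tick(3): ref=25.0000 raw=[20.0000 31.2500 50.0000]
After op 7 tick(8): ref=33.0000 raw=[26.4000 41.2500 66.0000]
Wrap final raw readings (mod 100): 26.4000 mod 100 = 26.4000; 41.2500 mod 100 = 41.2500; 66.0000 mod 100 = 66.0000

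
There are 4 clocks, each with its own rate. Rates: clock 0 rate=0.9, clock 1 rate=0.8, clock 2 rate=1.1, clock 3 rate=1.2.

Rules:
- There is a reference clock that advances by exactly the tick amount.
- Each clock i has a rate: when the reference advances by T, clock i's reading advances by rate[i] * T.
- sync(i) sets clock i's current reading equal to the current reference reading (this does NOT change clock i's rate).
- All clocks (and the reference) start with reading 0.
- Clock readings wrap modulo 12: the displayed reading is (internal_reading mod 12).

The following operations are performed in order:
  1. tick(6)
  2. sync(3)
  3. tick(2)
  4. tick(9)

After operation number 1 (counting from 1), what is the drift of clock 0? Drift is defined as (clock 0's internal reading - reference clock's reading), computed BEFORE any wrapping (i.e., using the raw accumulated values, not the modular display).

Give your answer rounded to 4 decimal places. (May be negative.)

Answer: -0.6000

Derivation:
After op 1 tick(6): ref=6.0000 raw=[5.4000 4.8000 6.6000 7.2000]
Drift of clock 0 after op 1: 5.4000 - 6.0000 = -0.6000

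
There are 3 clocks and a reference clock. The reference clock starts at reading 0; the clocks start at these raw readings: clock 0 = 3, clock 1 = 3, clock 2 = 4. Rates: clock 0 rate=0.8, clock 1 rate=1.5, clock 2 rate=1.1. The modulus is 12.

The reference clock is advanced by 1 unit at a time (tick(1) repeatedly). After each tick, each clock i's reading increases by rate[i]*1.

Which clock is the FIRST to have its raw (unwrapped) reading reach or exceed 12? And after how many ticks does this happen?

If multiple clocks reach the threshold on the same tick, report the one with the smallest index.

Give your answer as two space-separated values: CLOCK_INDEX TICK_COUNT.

Answer: 1 6

Derivation:
clock 0: start=3, rate=0.8, needs 12-3 = 9; ticks = ceil(9/0.8) = ceil(11.2500) = 12; reading at tick 12 = 3 + 0.8*12 = 12.6000
clock 1: start=3, rate=1.5, needs 12-3 = 9; ticks = ceil(9/1.5) = ceil(6.0000) = 6; reading at tick 6 = 3 + 1.5*6 = 12.0000
clock 2: start=4, rate=1.1, needs 12-4 = 8; ticks = ceil(8/1.1) = ceil(7.2727) = 8; reading at tick 8 = 4 + 1.1*8 = 12.8000
Minimum tick count = 6; winners = [1]; smallest index = 1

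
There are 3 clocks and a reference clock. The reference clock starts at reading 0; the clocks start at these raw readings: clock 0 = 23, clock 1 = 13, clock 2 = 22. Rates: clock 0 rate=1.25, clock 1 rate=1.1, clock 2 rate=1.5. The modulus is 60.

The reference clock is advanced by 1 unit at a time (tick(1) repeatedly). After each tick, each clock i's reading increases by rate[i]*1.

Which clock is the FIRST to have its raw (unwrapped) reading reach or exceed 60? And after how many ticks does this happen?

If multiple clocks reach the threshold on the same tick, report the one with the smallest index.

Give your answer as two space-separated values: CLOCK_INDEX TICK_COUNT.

Answer: 2 26

Derivation:
clock 0: start=23, rate=1.25, needs 60-23 = 37; ticks = ceil(37/1.25) = ceil(29.6000) = 30; reading at tick 30 = 23 + 1.25*30 = 60.5000
clock 1: start=13, rate=1.1, needs 60-13 = 47; ticks = ceil(47/1.1) = ceil(42.7273) = 43; reading at tick 43 = 13 + 1.1*43 = 60.3000
clock 2: start=22, rate=1.5, needs 60-22 = 38; ticks = ceil(38/1.5) = ceil(25.3333) = 26; reading at tick 26 = 22 + 1.5*26 = 61.0000
Minimum tick count = 26; winners = [2]; smallest index = 2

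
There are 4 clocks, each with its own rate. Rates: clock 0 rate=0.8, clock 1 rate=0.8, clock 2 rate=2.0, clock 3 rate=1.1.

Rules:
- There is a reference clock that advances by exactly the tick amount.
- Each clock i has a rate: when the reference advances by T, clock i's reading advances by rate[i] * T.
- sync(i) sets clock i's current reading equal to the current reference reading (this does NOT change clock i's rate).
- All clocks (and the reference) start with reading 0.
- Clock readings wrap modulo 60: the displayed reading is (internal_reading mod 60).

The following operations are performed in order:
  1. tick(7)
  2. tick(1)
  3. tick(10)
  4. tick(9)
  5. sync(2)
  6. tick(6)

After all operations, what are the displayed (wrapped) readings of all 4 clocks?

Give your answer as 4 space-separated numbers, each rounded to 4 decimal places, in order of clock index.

After op 1 tick(7): ref=7.0000 raw=[5.6000 5.6000 14.0000 7.7000]
After op 2 tick(1): ref=8.0000 raw=[6.4000 6.4000 16.0000 8.8000]
After op 3 tick(10): ref=18.0000 raw=[14.4000 14.4000 36.0000 19.8000]
After op 4 tick(9): ref=27.0000 raw=[21.6000 21.6000 54.0000 29.7000]
After op 5 sync(2): ref=27.0000 raw=[21.6000 21.6000 27.0000 29.7000]
After op 6 tick(6): ref=33.0000 raw=[26.4000 26.4000 39.0000 36.3000]
Wrap final raw readings (mod 60): 26.4000 mod 60 = 26.4000; 26.4000 mod 60 = 26.4000; 39.0000 mod 60 = 39.0000; 36.3000 mod 60 = 36.3000

Answer: 26.4000 26.4000 39.0000 36.3000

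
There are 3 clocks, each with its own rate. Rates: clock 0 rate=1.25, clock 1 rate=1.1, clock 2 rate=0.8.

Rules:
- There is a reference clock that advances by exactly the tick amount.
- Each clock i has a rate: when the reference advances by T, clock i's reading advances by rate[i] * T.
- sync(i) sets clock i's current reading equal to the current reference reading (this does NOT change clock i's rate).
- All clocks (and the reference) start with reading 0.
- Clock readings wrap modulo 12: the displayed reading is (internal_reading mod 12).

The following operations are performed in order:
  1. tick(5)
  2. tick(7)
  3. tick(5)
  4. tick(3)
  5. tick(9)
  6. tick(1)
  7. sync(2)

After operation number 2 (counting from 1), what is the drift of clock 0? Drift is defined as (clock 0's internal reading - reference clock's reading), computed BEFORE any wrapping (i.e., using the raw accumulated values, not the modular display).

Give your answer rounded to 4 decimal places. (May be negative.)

Answer: 3.0000

Derivation:
After op 1 tick(5): ref=5.0000 raw=[6.2500 5.5000 4.0000]
After op 2 tick(7): ref=12.0000 raw=[15.0000 13.2000 9.6000]
Drift of clock 0 after op 2: 15.0000 - 12.0000 = 3.0000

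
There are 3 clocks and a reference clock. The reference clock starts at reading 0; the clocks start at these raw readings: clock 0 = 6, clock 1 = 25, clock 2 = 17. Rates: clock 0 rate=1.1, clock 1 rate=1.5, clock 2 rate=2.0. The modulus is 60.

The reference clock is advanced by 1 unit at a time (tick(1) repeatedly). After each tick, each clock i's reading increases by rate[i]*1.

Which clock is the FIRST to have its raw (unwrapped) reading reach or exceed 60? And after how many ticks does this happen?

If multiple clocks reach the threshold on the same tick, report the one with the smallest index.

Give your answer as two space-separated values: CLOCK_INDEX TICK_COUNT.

Answer: 2 22

Derivation:
clock 0: start=6, rate=1.1, needs 60-6 = 54; ticks = ceil(54/1.1) = ceil(49.0909) = 50; reading at tick 50 = 6 + 1.1*50 = 61.0000
clock 1: start=25, rate=1.5, needs 60-25 = 35; ticks = ceil(35/1.5) = ceil(23.3333) = 24; reading at tick 24 = 25 + 1.5*24 = 61.0000
clock 2: start=17, rate=2.0, needs 60-17 = 43; ticks = ceil(43/2.0) = ceil(21.5000) = 22; reading at tick 22 = 17 + 2.0*22 = 61.0000
Minimum tick count = 22; winners = [2]; smallest index = 2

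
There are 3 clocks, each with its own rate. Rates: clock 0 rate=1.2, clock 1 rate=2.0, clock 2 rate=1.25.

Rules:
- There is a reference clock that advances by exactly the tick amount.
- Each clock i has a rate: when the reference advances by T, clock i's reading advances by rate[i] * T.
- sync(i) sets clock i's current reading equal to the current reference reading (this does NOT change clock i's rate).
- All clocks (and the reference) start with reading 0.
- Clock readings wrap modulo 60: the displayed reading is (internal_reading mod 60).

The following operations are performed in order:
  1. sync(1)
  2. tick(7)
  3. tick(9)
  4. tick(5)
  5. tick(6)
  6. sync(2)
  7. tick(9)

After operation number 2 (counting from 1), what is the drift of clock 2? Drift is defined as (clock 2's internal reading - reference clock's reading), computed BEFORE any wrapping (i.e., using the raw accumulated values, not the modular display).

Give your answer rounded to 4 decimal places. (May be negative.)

Answer: 1.7500

Derivation:
After op 1 sync(1): ref=0.0000 raw=[0.0000 0.0000 0.0000]
After op 2 tick(7): ref=7.0000 raw=[8.4000 14.0000 8.7500]
Drift of clock 2 after op 2: 8.7500 - 7.0000 = 1.7500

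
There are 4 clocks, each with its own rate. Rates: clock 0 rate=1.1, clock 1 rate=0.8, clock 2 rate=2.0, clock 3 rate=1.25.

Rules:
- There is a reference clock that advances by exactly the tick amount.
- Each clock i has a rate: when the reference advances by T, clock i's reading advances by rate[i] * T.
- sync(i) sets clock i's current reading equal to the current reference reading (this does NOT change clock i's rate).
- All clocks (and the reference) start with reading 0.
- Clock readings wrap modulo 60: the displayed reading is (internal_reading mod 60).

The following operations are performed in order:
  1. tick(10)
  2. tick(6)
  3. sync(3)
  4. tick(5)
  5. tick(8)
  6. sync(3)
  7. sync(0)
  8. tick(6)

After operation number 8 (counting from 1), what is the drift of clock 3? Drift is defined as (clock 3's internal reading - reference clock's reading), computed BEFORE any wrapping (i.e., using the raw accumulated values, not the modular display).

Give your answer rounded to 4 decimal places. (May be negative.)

Answer: 1.5000

Derivation:
After op 1 tick(10): ref=10.0000 raw=[11.0000 8.0000 20.0000 12.5000]
After op 2 tick(6): ref=16.0000 raw=[17.6000 12.8000 32.0000 20.0000]
After op 3 sync(3): ref=16.0000 raw=[17.6000 12.8000 32.0000 16.0000]
After op 4 tick(5): ref=21.0000 raw=[23.1000 16.8000 42.0000 22.2500]
After op 5 tick(8): ref=29.0000 raw=[31.9000 23.2000 58.0000 32.2500]
After op 6 sync(3): ref=29.0000 raw=[31.9000 23.2000 58.0000 29.0000]
After op 7 sync(0): ref=29.0000 raw=[29.0000 23.2000 58.0000 29.0000]
After op 8 tick(6): ref=35.0000 raw=[35.6000 28.0000 70.0000 36.5000]
Drift of clock 3 after op 8: 36.5000 - 35.0000 = 1.5000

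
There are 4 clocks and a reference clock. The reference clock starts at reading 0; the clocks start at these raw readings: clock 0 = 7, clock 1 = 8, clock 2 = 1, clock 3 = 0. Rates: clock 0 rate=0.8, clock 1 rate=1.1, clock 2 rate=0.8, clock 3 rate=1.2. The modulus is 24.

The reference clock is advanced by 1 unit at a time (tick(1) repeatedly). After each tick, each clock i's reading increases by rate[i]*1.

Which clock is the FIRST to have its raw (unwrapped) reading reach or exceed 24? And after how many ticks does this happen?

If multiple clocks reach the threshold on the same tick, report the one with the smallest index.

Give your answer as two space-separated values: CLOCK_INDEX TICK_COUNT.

Answer: 1 15

Derivation:
clock 0: start=7, rate=0.8, needs 24-7 = 17; ticks = ceil(17/0.8) = ceil(21.2500) = 22; reading at tick 22 = 7 + 0.8*22 = 24.6000
clock 1: start=8, rate=1.1, needs 24-8 = 16; ticks = ceil(16/1.1) = ceil(14.5455) = 15; reading at tick 15 = 8 + 1.1*15 = 24.5000
clock 2: start=1, rate=0.8, needs 24-1 = 23; ticks = ceil(23/0.8) = ceil(28.7500) = 29; reading at tick 29 = 1 + 0.8*29 = 24.2000
clock 3: start=0, rate=1.2, needs 24-0 = 24; ticks = ceil(24/1.2) = ceil(20.0000) = 20; reading at tick 20 = 0 + 1.2*20 = 24.0000
Minimum tick count = 15; winners = [1]; smallest index = 1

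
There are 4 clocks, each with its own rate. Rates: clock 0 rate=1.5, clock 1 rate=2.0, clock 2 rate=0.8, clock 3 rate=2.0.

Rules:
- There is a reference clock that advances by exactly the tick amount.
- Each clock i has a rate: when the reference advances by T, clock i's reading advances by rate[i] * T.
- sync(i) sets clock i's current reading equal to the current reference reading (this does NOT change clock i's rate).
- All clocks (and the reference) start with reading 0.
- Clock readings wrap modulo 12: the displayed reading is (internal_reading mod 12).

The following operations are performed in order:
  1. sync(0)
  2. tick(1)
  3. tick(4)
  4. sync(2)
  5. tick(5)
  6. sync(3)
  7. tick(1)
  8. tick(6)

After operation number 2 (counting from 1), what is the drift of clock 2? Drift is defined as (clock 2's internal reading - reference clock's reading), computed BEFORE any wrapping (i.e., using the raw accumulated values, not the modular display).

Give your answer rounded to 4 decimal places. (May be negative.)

Answer: -0.2000

Derivation:
After op 1 sync(0): ref=0.0000 raw=[0.0000 0.0000 0.0000 0.0000]
After op 2 tick(1): ref=1.0000 raw=[1.5000 2.0000 0.8000 2.0000]
Drift of clock 2 after op 2: 0.8000 - 1.0000 = -0.2000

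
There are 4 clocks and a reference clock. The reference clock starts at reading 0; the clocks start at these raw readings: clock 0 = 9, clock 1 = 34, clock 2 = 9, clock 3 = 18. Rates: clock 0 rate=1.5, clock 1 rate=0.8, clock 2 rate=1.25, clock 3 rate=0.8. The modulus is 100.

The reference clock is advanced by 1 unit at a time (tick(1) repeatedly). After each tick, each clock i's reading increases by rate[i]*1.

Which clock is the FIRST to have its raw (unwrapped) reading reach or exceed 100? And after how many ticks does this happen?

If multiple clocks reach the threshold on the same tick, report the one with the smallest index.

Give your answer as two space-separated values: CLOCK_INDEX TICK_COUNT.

Answer: 0 61

Derivation:
clock 0: start=9, rate=1.5, needs 100-9 = 91; ticks = ceil(91/1.5) = ceil(60.6667) = 61; reading at tick 61 = 9 + 1.5*61 = 100.5000
clock 1: start=34, rate=0.8, needs 100-34 = 66; ticks = ceil(66/0.8) = ceil(82.5000) = 83; reading at tick 83 = 34 + 0.8*83 = 100.4000
clock 2: start=9, rate=1.25, needs 100-9 = 91; ticks = ceil(91/1.25) = ceil(72.8000) = 73; reading at tick 73 = 9 + 1.25*73 = 100.2500
clock 3: start=18, rate=0.8, needs 100-18 = 82; ticks = ceil(82/0.8) = ceil(102.5000) = 103; reading at tick 103 = 18 + 0.8*103 = 100.4000
Minimum tick count = 61; winners = [0]; smallest index = 0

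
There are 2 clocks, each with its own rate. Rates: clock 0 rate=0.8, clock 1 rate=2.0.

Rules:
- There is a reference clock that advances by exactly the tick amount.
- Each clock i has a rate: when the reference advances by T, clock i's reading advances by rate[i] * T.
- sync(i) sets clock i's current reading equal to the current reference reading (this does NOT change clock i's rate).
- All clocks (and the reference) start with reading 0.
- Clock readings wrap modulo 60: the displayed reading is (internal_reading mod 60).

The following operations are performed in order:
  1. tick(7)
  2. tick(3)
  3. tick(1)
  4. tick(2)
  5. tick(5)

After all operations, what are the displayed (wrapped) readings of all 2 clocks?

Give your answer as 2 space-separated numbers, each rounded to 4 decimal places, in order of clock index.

Answer: 14.4000 36.0000

Derivation:
After op 1 tick(7): ref=7.0000 raw=[5.6000 14.0000]
After op 2 tick(3): ref=10.0000 raw=[8.0000 20.0000]
After op 3 tick(1): ref=11.0000 raw=[8.8000 22.0000]
After op 4 tick(2): ref=13.0000 raw=[10.4000 26.0000]
After op 5 tick(5): ref=18.0000 raw=[14.4000 36.0000]
Wrap final raw readings (mod 60): 14.4000 mod 60 = 14.4000; 36.0000 mod 60 = 36.0000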